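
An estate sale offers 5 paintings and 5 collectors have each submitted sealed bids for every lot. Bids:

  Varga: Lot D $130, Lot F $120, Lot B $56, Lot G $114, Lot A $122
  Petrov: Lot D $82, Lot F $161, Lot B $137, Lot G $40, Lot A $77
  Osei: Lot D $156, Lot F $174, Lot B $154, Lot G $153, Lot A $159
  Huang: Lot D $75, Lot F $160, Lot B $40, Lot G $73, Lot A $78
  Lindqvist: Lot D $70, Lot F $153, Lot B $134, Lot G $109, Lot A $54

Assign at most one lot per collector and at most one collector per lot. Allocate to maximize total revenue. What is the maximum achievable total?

Max total: $695

This is a one-to-one assignment (maximum-weight bipartite matching).
Optimal: Varga→Lot D ($130), Petrov→Lot B ($137), Osei→Lot A ($159), Huang→Lot F ($160), Lindqvist→Lot G ($109) — total 130+137+159+160+109 = $695.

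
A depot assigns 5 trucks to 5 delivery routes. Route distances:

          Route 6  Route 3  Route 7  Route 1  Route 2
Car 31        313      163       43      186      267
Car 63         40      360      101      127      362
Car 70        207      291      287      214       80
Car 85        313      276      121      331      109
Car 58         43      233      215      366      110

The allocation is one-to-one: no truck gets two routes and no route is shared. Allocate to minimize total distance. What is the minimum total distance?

Minimum total: 534 km

Treat this as an assignment problem: match each truck to one route.
Optimal: Car 31→Route 3 (163 km), Car 63→Route 1 (127 km), Car 70→Route 2 (80 km), Car 85→Route 7 (121 km), Car 58→Route 6 (43 km) — total 163+127+80+121+43 = 534 km.
Min-entry greedy (repeatedly take the single cheapest remaining cell) gives 727 km, worse by 193.
Next-best assignment: Car 31→Route 7, Car 63→Route 1, Car 70→Route 2, Car 85→Route 3, Car 58→Route 6 = 569 km.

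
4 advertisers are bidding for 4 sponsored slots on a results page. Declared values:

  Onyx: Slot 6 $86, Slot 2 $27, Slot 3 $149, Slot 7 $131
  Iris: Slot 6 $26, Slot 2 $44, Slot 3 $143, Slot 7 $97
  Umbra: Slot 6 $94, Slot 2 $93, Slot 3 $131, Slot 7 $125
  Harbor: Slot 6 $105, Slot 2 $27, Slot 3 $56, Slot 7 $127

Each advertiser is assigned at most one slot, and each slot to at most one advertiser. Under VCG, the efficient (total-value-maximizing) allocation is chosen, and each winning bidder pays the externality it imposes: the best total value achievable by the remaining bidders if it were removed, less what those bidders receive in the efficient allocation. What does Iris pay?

Iris pays $50.

Efficient allocation: Onyx→Slot 7 ($131), Iris→Slot 3 ($143), Umbra→Slot 2 ($93), Harbor→Slot 6 ($105); total welfare W = $472.
Iris receives Slot 3 at value $143, so the others get W − 143 = $329.
Without Iris: best allocation of the remaining 3 bidders over all 4 slots is Onyx→Slot 3 ($149), Umbra→Slot 7 ($125), Harbor→Slot 6 ($105), total $379.
VCG payment = (others' best without Iris) − (others' welfare with Iris) = 379 − 329 = $50.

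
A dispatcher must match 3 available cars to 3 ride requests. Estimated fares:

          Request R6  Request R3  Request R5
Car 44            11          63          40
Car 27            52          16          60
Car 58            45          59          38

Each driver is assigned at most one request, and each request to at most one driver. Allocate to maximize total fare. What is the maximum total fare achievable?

Max total: $168

Optimal: Car 44→Request R3 ($63), Car 27→Request R5 ($60), Car 58→Request R6 ($45) — total 63+60+45 = $168.
Column-greedy (each request in turn goes to its best remaining driver) gives $153, worse by 15.
Every other assignment is strictly worse.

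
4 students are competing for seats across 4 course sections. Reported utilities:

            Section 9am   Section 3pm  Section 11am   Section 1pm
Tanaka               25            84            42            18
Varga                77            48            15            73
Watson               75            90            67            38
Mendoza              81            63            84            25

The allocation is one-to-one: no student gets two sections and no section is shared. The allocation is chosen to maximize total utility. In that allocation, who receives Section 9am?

Treat this as an assignment problem: match each student to one section.
Optimal: Tanaka→Section 3pm (84 points), Varga→Section 1pm (73 points), Watson→Section 9am (75 points), Mendoza→Section 11am (84 points) — total 84+73+75+84 = 316 points.
Row-greedy (each student in turn takes its best remaining section) gives 253 points, worse by 63.
Swapping Mendoza↔Watson (Mendoza→Section 9am 81 points, Watson→Section 11am 67 points) loses 11.
Watson's own top section is Section 3pm (90 points), but forcing Watson→Section 3pm and reassigning the rest optimally gives only 286 points — worse by 30.

Watson receives Section 9am.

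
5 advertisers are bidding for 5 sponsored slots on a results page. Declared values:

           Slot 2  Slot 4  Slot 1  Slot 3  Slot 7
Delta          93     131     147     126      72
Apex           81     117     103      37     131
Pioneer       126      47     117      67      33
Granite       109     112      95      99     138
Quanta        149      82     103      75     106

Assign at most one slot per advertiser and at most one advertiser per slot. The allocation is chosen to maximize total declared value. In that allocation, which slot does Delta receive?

Treat this as an assignment problem: match each advertiser to one slot.
Optimal: Delta→Slot 3 ($126), Apex→Slot 4 ($117), Pioneer→Slot 1 ($117), Granite→Slot 7 ($138), Quanta→Slot 2 ($149) — total 126+117+117+138+149 = $647.
Row-greedy (each advertiser in turn takes its best remaining slot) gives $591, worse by 56.
No other one-to-one assignment exceeds $647.
Delta's own top slot is Slot 1 ($147), but forcing Delta→Slot 1 and reassigning the rest optimally gives only $618 — worse by 29.

Delta receives Slot 3.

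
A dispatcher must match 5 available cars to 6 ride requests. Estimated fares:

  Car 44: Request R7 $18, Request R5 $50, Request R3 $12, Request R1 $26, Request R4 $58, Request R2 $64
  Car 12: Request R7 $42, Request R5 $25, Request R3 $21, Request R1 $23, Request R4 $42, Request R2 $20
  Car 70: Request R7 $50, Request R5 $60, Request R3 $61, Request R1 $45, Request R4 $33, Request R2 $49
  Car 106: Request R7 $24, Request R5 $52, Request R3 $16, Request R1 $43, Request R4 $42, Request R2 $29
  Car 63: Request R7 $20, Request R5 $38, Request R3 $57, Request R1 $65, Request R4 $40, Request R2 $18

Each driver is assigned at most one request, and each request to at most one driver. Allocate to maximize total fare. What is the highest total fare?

This is a one-to-one assignment (maximum-weight bipartite matching).
Optimal: Car 44→Request R2 ($64), Car 12→Request R7 ($42), Car 70→Request R3 ($61), Car 106→Request R5 ($52), Car 63→Request R1 ($65) — total 64+42+61+52+65 = $284.
Column-greedy (each request in turn goes to its best remaining driver) gives $227, worse by 57.
Swapping Car 63↔Car 12 (Car 63→Request R7 $20, Car 12→Request R1 $23) loses 64.
No other one-to-one assignment exceeds $284.

Max total: $284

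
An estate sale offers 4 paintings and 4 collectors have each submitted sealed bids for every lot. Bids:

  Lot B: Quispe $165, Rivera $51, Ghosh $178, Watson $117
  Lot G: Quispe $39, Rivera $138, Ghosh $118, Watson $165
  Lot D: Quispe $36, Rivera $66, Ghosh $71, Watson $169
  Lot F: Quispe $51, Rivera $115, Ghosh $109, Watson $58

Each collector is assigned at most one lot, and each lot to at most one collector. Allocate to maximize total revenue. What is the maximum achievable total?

Treat this as an assignment problem: match each collector to one lot.
Optimal: Quispe→Lot B ($165), Rivera→Lot G ($138), Ghosh→Lot F ($109), Watson→Lot D ($169) — total 165+138+109+169 = $581.
Column-greedy (each lot in turn goes to its best remaining collector) gives $460, worse by 121.
Swapping Rivera↔Quispe (Rivera→Lot B $51, Quispe→Lot G $39) loses 213.
Checked against all permutations: $581 is optimal.

Max total: $581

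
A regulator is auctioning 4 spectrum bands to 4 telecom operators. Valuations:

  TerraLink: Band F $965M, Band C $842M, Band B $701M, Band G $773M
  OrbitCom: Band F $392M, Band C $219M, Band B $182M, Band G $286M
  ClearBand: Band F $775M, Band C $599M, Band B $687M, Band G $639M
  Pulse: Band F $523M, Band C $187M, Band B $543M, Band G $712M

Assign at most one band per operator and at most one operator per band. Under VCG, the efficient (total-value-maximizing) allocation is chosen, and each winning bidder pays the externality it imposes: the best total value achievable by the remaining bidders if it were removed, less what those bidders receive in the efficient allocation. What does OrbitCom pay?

OrbitCom pays $123M.

Efficient allocation: TerraLink→Band C ($842M), OrbitCom→Band F ($392M), ClearBand→Band B ($687M), Pulse→Band G ($712M); total welfare W = $2633M.
OrbitCom receives Band F at value $392M, so the others get W − 392 = $2241M.
Without OrbitCom: best allocation of the remaining 3 bidders over all 4 bands is TerraLink→Band F ($965M), ClearBand→Band B ($687M), Pulse→Band G ($712M), total $2364M.
VCG payment = (others' best without OrbitCom) − (others' welfare with OrbitCom) = 2364 − 2241 = $123M.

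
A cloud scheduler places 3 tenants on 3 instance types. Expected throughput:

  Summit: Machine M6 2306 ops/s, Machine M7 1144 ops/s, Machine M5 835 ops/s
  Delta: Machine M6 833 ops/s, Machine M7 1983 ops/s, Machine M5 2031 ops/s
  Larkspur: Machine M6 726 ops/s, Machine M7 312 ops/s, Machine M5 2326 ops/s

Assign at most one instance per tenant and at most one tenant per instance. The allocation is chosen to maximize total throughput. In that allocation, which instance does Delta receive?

This is the linear assignment problem.
Optimal: Summit→Machine M6 (2306 ops/s), Delta→Machine M7 (1983 ops/s), Larkspur→Machine M5 (2326 ops/s) — total 2306+1983+2326 = 6615 ops/s.
Row-greedy (each tenant in turn takes its best remaining instance) gives 4649 ops/s, worse by 1966.
Next-best assignment: Summit→Machine M6, Delta→Machine M5, Larkspur→Machine M7 = 4649 ops/s.
Swapping Delta↔Summit (Delta→Machine M6 833 ops/s, Summit→Machine M7 1144 ops/s) loses 2312.
Delta's own top instance is Machine M5 (2031 ops/s), but forcing Delta→Machine M5 and reassigning the rest optimally gives only 4649 ops/s — worse by 1966.

Delta receives Machine M7.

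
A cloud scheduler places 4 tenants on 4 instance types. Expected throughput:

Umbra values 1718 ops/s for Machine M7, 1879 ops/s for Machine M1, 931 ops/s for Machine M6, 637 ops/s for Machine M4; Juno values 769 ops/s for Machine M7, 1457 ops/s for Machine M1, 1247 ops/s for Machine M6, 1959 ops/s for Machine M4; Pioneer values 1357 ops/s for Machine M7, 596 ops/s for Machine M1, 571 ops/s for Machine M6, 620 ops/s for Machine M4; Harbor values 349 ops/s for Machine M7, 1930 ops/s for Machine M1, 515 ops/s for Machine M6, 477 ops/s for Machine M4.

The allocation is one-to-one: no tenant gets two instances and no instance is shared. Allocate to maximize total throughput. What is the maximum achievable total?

Maximum total: 6178 ops/s

Optimal: Umbra→Machine M7 (1718 ops/s), Juno→Machine M4 (1959 ops/s), Pioneer→Machine M6 (571 ops/s), Harbor→Machine M1 (1930 ops/s) — total 1718+1959+571+1930 = 6178 ops/s.
Column-greedy (each instance in turn goes to its best remaining tenant) gives 5515 ops/s, worse by 663.
Next-best assignment: Umbra→Machine M6, Juno→Machine M4, Pioneer→Machine M7, Harbor→Machine M1 = 6177 ops/s.
Swapping Juno↔Harbor (Juno→Machine M1 1457 ops/s, Harbor→Machine M4 477 ops/s) loses 1955.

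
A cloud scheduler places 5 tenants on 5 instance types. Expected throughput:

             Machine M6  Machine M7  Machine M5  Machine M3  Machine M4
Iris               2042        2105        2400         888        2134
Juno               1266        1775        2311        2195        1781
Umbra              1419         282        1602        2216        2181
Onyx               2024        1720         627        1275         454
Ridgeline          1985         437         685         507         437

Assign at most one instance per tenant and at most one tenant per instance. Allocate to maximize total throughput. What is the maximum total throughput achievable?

This is the linear assignment problem.
Optimal: Iris→Machine M5 (2400 ops/s), Juno→Machine M3 (2195 ops/s), Umbra→Machine M4 (2181 ops/s), Onyx→Machine M7 (1720 ops/s), Ridgeline→Machine M6 (1985 ops/s) — total 2400+2195+2181+1720+1985 = 10481 ops/s.
Row-greedy (each tenant in turn takes its best remaining instance) gives 9237 ops/s, worse by 1244.
Next-best assignment: Iris→Machine M4, Juno→Machine M5, Umbra→Machine M3, Onyx→Machine M7, Ridgeline→Machine M6 = 10366 ops/s.

Maximum total: 10481 ops/s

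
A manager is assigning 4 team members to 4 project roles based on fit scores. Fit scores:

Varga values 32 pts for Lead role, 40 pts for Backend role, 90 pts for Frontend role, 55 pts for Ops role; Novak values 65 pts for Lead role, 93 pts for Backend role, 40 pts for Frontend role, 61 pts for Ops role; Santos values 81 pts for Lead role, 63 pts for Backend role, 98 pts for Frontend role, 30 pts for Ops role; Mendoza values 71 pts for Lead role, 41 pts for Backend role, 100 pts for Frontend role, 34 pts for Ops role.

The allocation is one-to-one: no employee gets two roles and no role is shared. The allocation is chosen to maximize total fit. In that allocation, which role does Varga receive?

This is the linear assignment problem.
Optimal: Varga→Ops role (55 pts), Novak→Backend role (93 pts), Santos→Lead role (81 pts), Mendoza→Frontend role (100 pts) — total 55+93+81+100 = 329 pts.
Swapping Varga↔Mendoza (Varga→Frontend role 90 pts, Mendoza→Ops role 34 pts) loses 31.
Checked against all permutations: 329 pts is optimal.
Varga's own top role is Frontend role (90 pts), but forcing Varga→Frontend role and reassigning the rest optimally gives only 298 pts — worse by 31.

Varga receives Ops role.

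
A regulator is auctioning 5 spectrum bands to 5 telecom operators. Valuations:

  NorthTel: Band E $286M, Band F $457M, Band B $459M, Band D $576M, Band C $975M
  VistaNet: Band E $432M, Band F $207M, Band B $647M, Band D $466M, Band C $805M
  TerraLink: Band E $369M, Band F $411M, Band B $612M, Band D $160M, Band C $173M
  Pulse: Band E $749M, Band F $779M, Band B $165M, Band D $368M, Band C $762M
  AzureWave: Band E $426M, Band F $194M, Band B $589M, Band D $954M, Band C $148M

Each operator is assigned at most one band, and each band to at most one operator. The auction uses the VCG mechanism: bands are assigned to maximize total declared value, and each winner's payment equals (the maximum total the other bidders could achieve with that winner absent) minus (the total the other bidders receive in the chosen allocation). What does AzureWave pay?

Efficient allocation: NorthTel→Band C ($975M), VistaNet→Band E ($432M), TerraLink→Band B ($612M), Pulse→Band F ($779M), AzureWave→Band D ($954M); total welfare W = $3752M.
AzureWave receives Band D at value $954M, so the others get W − 954 = $2798M.
Without AzureWave: best allocation of the remaining 4 bidders over all 5 bands is NorthTel→Band C ($975M), VistaNet→Band D ($466M), TerraLink→Band B ($612M), Pulse→Band F ($779M), total $2832M.
VCG payment = (others' best without AzureWave) − (others' welfare with AzureWave) = 2832 − 2798 = $34M.

AzureWave pays $34M.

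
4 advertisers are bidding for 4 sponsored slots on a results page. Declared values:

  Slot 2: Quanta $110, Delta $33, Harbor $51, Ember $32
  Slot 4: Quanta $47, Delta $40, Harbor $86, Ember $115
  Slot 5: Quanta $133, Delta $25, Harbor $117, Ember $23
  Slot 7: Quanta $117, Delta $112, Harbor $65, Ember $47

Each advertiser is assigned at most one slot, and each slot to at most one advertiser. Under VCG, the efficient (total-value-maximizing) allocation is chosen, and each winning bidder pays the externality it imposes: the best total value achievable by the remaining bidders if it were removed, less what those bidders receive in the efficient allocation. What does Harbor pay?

Harbor pays $23.

Efficient allocation: Quanta→Slot 2 ($110), Delta→Slot 7 ($112), Harbor→Slot 5 ($117), Ember→Slot 4 ($115); total welfare W = $454.
Harbor receives Slot 5 at value $117, so the others get W − 117 = $337.
Without Harbor: best allocation of the remaining 3 bidders over all 4 slots is Quanta→Slot 5 ($133), Delta→Slot 7 ($112), Ember→Slot 4 ($115), total $360.
VCG payment = (others' best without Harbor) − (others' welfare with Harbor) = 360 − 337 = $23.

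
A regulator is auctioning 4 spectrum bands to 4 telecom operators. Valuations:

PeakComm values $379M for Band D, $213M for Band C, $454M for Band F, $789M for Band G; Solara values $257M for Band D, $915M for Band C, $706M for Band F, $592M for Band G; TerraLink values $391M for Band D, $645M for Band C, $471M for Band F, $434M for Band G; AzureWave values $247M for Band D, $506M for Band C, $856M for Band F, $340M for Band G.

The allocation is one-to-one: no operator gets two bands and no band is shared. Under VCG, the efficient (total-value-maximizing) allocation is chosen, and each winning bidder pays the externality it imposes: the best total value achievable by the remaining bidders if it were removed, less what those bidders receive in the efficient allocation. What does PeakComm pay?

Efficient allocation: PeakComm→Band G ($789M), Solara→Band C ($915M), TerraLink→Band D ($391M), AzureWave→Band F ($856M); total welfare W = $2951M.
PeakComm receives Band G at value $789M, so the others get W − 789 = $2162M.
Without PeakComm: best allocation of the remaining 3 bidders over all 4 bands is Solara→Band C ($915M), TerraLink→Band G ($434M), AzureWave→Band F ($856M), total $2205M.
VCG payment = (others' best without PeakComm) − (others' welfare with PeakComm) = 2205 − 2162 = $43M.

PeakComm pays $43M.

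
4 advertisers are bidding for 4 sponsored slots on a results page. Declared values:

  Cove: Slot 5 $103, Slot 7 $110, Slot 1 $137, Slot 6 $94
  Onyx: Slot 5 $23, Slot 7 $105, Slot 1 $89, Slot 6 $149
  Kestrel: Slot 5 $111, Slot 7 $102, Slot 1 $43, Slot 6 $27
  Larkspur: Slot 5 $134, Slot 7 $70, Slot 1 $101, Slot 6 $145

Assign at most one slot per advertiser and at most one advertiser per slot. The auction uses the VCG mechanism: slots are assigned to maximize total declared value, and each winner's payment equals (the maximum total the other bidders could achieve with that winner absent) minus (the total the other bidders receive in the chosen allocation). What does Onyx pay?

Efficient allocation: Cove→Slot 1 ($137), Onyx→Slot 6 ($149), Kestrel→Slot 7 ($102), Larkspur→Slot 5 ($134); total welfare W = $522.
Onyx receives Slot 6 at value $149, so the others get W − 149 = $373.
Without Onyx: best allocation of the remaining 3 bidders over all 4 slots is Cove→Slot 1 ($137), Kestrel→Slot 5 ($111), Larkspur→Slot 6 ($145), total $393.
VCG payment = (others' best without Onyx) − (others' welfare with Onyx) = 393 − 373 = $20.

Onyx pays $20.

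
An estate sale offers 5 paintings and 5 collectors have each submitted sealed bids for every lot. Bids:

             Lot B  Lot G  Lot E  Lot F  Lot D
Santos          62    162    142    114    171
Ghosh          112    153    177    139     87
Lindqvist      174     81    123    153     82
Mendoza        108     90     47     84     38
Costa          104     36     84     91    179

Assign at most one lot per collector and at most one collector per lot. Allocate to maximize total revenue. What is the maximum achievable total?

Optimal: Santos→Lot G ($162), Ghosh→Lot E ($177), Lindqvist→Lot F ($153), Mendoza→Lot B ($108), Costa→Lot D ($179) — total 162+177+153+108+179 = $779.
Max-entry greedy (repeatedly take the single best remaining cell) gives $776, worse by 3.

Maximum total: $779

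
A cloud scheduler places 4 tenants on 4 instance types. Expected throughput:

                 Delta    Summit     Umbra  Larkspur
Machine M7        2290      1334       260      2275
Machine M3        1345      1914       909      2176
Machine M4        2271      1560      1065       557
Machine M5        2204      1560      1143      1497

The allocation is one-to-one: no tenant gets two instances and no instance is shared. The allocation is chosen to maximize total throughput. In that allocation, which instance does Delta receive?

This is the linear assignment problem.
Optimal: Delta→Machine M4 (2271 ops/s), Summit→Machine M3 (1914 ops/s), Umbra→Machine M5 (1143 ops/s), Larkspur→Machine M7 (2275 ops/s) — total 2271+1914+1143+2275 = 7603 ops/s.
Column-greedy (each instance in turn goes to its best remaining tenant) gives 7169 ops/s, worse by 434.
Delta's own top instance is Machine M7 (2290 ops/s), but forcing Delta→Machine M7 and reassigning the rest optimally gives only 7169 ops/s — worse by 434.

Delta receives Machine M4.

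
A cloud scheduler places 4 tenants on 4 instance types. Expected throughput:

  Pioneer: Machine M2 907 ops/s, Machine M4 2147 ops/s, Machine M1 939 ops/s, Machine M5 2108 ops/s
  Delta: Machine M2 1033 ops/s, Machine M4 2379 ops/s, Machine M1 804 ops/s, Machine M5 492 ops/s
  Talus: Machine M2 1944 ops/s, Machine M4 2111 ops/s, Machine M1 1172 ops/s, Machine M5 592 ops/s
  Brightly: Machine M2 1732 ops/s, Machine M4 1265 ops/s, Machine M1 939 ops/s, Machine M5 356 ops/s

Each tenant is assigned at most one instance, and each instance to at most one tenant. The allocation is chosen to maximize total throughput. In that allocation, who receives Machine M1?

This is the linear assignment problem.
Optimal: Pioneer→Machine M5 (2108 ops/s), Delta→Machine M4 (2379 ops/s), Talus→Machine M1 (1172 ops/s), Brightly→Machine M2 (1732 ops/s) — total 2108+2379+1172+1732 = 7391 ops/s.
Column-greedy (each instance in turn goes to its best remaining tenant) gives 5618 ops/s, worse by 1773.
Next-best assignment: Pioneer→Machine M5, Delta→Machine M4, Talus→Machine M2, Brightly→Machine M1 = 7370 ops/s.
Checked against all permutations: 7391 ops/s is optimal.
Talus's own top instance is Machine M4 (2111 ops/s), but forcing Talus→Machine M4 and reassigning the rest optimally gives only 6755 ops/s — worse by 636.

Talus receives Machine M1.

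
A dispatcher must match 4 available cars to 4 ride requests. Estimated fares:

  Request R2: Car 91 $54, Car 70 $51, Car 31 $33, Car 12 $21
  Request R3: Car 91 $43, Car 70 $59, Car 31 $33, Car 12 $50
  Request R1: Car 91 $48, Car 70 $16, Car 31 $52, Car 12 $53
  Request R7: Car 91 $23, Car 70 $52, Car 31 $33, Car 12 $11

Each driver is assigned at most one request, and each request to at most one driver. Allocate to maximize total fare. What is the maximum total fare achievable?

Max total: $208

Optimal: Car 91→Request R2 ($54), Car 70→Request R7 ($52), Car 31→Request R1 ($52), Car 12→Request R3 ($50) — total 54+52+52+50 = $208.
Next-best assignment: Car 91→Request R2, Car 70→Request R3, Car 31→Request R7, Car 12→Request R1 = $199.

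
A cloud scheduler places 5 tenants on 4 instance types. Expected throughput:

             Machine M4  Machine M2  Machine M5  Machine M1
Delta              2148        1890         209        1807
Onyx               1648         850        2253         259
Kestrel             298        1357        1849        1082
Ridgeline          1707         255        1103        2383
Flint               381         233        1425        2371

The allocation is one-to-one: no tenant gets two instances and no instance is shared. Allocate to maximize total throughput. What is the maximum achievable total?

Max total: 8221 ops/s

Optimal: Ridgeline→Machine M4 (1707 ops/s), Delta→Machine M2 (1890 ops/s), Onyx→Machine M5 (2253 ops/s), Flint→Machine M1 (2371 ops/s) — total 1707+1890+2253+2371 = 8221 ops/s.
Column-greedy (each instance in turn goes to its best remaining tenant) gives 8141 ops/s, worse by 80.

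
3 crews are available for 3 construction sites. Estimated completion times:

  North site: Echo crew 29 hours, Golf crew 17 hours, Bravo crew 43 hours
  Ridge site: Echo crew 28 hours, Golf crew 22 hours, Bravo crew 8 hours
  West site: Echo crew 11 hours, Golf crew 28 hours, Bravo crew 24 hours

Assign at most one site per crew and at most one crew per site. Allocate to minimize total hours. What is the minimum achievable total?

Minimum total: 36 hours

Optimal: Echo crew→West site (11 hours), Golf crew→North site (17 hours), Bravo crew→Ridge site (8 hours) — total 11+17+8 = 36 hours.
Swapping Bravo crew↔Golf crew (Bravo crew→North site 43 hours, Golf crew→Ridge site 22 hours) adds 40.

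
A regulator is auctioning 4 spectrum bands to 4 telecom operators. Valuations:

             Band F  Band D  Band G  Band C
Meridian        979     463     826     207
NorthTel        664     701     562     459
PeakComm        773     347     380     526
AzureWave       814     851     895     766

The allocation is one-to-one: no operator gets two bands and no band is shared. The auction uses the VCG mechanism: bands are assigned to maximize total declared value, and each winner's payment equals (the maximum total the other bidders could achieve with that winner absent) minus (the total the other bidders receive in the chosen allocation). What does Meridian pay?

Efficient allocation: Meridian→Band F ($979M), NorthTel→Band D ($701M), PeakComm→Band C ($526M), AzureWave→Band G ($895M); total welfare W = $3101M.
Meridian receives Band F at value $979M, so the others get W − 979 = $2122M.
Without Meridian: best allocation of the remaining 3 bidders over all 4 bands is NorthTel→Band D ($701M), PeakComm→Band F ($773M), AzureWave→Band G ($895M), total $2369M.
VCG payment = (others' best without Meridian) − (others' welfare with Meridian) = 2369 − 2122 = $247M.

Meridian pays $247M.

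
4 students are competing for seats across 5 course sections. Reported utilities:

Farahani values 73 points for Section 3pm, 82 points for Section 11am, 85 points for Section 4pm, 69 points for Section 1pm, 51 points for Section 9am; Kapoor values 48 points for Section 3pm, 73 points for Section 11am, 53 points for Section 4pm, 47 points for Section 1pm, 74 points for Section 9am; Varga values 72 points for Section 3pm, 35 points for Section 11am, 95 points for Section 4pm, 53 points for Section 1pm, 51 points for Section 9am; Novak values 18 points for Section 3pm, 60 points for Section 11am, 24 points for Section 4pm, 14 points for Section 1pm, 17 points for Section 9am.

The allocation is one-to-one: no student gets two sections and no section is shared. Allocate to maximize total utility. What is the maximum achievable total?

Optimal: Farahani→Section 3pm (73 points), Kapoor→Section 9am (74 points), Varga→Section 4pm (95 points), Novak→Section 11am (60 points) — total 73+74+95+60 = 302 points.

Max total: 302 points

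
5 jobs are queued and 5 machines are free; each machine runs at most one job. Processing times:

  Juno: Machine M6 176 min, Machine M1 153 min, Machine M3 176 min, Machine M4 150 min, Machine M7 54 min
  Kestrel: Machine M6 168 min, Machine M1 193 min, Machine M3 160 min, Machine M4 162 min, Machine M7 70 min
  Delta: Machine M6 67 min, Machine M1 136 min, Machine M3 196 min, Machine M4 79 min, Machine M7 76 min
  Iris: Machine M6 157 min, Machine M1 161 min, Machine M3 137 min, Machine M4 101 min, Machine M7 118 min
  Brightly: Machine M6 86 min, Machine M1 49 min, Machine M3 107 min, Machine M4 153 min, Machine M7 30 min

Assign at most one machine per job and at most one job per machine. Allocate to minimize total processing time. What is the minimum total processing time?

Minimum total: 431 min

Optimal: Juno→Machine M7 (54 min), Kestrel→Machine M3 (160 min), Delta→Machine M6 (67 min), Iris→Machine M4 (101 min), Brightly→Machine M1 (49 min) — total 54+160+67+101+49 = 431 min.
Column-greedy (each machine in turn goes to its cheapest remaining job) gives 473 min, worse by 42.
No other one-to-one assignment undercuts 431 min.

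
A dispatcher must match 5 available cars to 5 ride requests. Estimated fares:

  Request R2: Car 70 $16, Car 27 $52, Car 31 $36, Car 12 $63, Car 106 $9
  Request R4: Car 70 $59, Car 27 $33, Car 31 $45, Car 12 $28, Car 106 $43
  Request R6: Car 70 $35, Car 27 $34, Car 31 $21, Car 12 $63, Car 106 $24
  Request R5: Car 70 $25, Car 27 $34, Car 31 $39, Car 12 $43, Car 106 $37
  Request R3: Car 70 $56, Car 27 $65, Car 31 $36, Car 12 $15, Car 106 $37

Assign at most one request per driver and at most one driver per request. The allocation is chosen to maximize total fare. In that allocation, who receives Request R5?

Optimal: Car 70→Request R4 ($59), Car 27→Request R3 ($65), Car 31→Request R2 ($36), Car 12→Request R6 ($63), Car 106→Request R5 ($37) — total 59+65+36+63+37 = $260.
No other one-to-one assignment exceeds $260.
Car 106's own top request is Request R4 ($43), but forcing Car 106→Request R4 and reassigning the rest optimally gives only $253 — worse by 7.

Car 106 receives Request R5.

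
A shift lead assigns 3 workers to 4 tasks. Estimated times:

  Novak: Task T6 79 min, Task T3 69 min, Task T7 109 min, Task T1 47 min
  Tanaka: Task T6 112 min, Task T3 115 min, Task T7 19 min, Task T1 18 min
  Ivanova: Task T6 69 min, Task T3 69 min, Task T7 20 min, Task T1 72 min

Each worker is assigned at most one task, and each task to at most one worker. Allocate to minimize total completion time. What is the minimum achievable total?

This is the linear assignment problem.
Optimal: Novak→Task T3 (69 min), Tanaka→Task T1 (18 min), Ivanova→Task T7 (20 min) — total 69+18+20 = 107 min.
Row-greedy (each worker in turn takes its cheapest remaining task) gives 135 min, worse by 28.

Min total: 107 min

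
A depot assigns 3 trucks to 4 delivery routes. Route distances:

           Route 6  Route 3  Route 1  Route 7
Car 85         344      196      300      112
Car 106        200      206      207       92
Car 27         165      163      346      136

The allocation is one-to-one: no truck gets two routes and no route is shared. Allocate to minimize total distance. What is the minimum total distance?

This is the linear assignment problem.
Optimal: Car 85→Route 3 (196 km), Car 106→Route 7 (92 km), Car 27→Route 6 (165 km) — total 196+92+165 = 453 km.
Column-greedy (each route in turn goes to its cheapest remaining truck) gives 568 km, worse by 115.

Minimum total: 453 km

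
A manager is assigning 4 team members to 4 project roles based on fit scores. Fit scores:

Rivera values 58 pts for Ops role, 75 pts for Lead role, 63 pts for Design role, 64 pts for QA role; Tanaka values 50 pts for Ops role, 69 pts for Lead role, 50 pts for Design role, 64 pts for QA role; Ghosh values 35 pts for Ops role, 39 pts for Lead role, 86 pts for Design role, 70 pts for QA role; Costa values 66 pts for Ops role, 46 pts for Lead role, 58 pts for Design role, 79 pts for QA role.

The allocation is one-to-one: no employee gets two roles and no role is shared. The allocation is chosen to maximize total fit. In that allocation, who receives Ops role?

Optimal: Rivera→Ops role (58 pts), Tanaka→Lead role (69 pts), Ghosh→Design role (86 pts), Costa→QA role (79 pts) — total 58+69+86+79 = 292 pts.
No other one-to-one assignment exceeds 292 pts.
Rivera's own top role is Lead role (75 pts), but forcing Rivera→Lead role and reassigning the rest optimally gives only 291 pts — worse by 1.

Rivera receives Ops role.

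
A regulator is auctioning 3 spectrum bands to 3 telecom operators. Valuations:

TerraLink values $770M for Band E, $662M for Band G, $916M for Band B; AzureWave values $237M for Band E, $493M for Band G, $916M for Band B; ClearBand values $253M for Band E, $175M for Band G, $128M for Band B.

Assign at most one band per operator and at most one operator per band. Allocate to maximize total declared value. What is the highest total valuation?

Maximum total: $1861M

Optimal: TerraLink→Band E ($770M), AzureWave→Band B ($916M), ClearBand→Band G ($175M) — total 770+916+175 = $1861M.
Row-greedy (each operator in turn takes its best remaining band) gives $1662M, worse by 199.
Next-best assignment: TerraLink→Band G, AzureWave→Band B, ClearBand→Band E = $1831M.
Swapping ClearBand↔TerraLink (ClearBand→Band E $253M, TerraLink→Band G $662M) loses 30.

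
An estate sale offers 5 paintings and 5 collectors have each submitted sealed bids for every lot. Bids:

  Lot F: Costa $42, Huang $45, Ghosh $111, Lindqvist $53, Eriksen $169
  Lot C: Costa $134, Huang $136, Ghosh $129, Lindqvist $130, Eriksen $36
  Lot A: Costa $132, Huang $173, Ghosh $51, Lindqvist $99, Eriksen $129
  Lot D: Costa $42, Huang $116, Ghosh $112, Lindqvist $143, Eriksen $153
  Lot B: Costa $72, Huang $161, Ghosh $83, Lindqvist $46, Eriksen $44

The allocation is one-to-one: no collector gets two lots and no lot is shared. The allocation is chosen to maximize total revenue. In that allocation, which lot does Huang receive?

Huang receives Lot B.

Optimal: Costa→Lot A ($132), Huang→Lot B ($161), Ghosh→Lot C ($129), Lindqvist→Lot D ($143), Eriksen→Lot F ($169) — total 132+161+129+143+169 = $734.
Column-greedy (each lot in turn goes to its best remaining collector) gives $663, worse by 71.
Swapping Huang↔Eriksen (Huang→Lot F $45, Eriksen→Lot B $44) loses 241.
Huang's own top lot is Lot A ($173), but forcing Huang→Lot A and reassigning the rest optimally gives only $702 — worse by 32.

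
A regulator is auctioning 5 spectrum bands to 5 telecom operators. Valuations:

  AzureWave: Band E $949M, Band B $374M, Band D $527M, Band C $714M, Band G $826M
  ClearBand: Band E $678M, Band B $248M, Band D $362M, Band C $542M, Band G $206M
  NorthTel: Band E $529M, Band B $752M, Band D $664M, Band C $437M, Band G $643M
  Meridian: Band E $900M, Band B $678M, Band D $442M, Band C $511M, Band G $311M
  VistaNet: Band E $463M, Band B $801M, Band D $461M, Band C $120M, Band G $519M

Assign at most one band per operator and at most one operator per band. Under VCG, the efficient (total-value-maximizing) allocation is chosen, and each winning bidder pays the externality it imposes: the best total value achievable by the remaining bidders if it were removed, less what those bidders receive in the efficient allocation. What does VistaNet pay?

VistaNet pays $88M.

Efficient allocation: AzureWave→Band G ($826M), ClearBand→Band C ($542M), NorthTel→Band D ($664M), Meridian→Band E ($900M), VistaNet→Band B ($801M); total welfare W = $3733M.
VistaNet receives Band B at value $801M, so the others get W − 801 = $2932M.
Without VistaNet: best allocation of the remaining 4 bidders over all 5 bands is AzureWave→Band G ($826M), ClearBand→Band C ($542M), NorthTel→Band B ($752M), Meridian→Band E ($900M), total $3020M.
VCG payment = (others' best without VistaNet) − (others' welfare with VistaNet) = 3020 − 2932 = $88M.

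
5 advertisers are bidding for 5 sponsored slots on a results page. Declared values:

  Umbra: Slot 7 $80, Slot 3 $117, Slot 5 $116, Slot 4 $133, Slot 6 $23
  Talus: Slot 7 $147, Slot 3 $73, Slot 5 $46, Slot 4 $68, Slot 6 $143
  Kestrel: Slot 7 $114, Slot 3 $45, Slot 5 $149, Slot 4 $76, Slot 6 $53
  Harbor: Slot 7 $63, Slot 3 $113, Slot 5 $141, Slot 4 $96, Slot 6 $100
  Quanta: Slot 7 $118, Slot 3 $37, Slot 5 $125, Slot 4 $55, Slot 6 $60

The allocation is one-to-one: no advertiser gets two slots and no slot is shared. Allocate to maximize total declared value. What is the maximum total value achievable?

Max total: $656

This is a one-to-one assignment (maximum-weight bipartite matching).
Optimal: Umbra→Slot 4 ($133), Talus→Slot 6 ($143), Kestrel→Slot 5 ($149), Harbor→Slot 3 ($113), Quanta→Slot 7 ($118) — total 133+143+149+113+118 = $656.
Max-entry greedy (repeatedly take the single best remaining cell) gives $602, worse by 54.
Next-best assignment: Umbra→Slot 4, Talus→Slot 6, Kestrel→Slot 7, Harbor→Slot 3, Quanta→Slot 5 = $628.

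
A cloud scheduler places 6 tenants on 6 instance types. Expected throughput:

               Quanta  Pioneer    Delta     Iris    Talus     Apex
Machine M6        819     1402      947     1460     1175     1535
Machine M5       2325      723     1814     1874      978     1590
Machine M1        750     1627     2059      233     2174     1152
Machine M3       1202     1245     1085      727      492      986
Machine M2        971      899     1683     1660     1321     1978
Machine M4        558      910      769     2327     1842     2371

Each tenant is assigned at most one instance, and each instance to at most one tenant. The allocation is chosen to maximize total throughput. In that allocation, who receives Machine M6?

Treat this as an assignment problem: match each tenant to one instance.
Optimal: Quanta→Machine M5 (2325 ops/s), Pioneer→Machine M6 (1402 ops/s), Delta→Machine M3 (1085 ops/s), Iris→Machine M4 (2327 ops/s), Talus→Machine M1 (2174 ops/s), Apex→Machine M2 (1978 ops/s) — total 2325+1402+1085+2327+2174+1978 = 11291 ops/s.
Row-greedy (each tenant in turn takes its best remaining instance) gives 10123 ops/s, worse by 1168.
Pioneer's own top instance is Machine M1 (1627 ops/s), but forcing Pioneer→Machine M1 and reassigning the rest optimally gives only 10517 ops/s — worse by 774.

Pioneer receives Machine M6.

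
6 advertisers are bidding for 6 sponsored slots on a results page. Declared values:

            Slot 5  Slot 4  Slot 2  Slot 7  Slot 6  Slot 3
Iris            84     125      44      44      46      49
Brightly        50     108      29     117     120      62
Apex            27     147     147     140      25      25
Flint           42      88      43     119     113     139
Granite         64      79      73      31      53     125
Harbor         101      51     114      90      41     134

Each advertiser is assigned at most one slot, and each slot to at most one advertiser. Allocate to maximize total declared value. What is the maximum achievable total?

Maximum total: $737

Treat this as an assignment problem: match each advertiser to one slot.
Optimal: Iris→Slot 4 ($125), Brightly→Slot 6 ($120), Apex→Slot 2 ($147), Flint→Slot 7 ($119), Granite→Slot 3 ($125), Harbor→Slot 5 ($101) — total 125+120+147+119+125+101 = $737.
Column-greedy (each slot in turn goes to its best remaining advertiser) gives $609, worse by 128.
Next-best assignment: Iris→Slot 4, Brightly→Slot 7, Apex→Slot 2, Flint→Slot 6, Granite→Slot 3, Harbor→Slot 5 = $728.
No other one-to-one assignment exceeds $737.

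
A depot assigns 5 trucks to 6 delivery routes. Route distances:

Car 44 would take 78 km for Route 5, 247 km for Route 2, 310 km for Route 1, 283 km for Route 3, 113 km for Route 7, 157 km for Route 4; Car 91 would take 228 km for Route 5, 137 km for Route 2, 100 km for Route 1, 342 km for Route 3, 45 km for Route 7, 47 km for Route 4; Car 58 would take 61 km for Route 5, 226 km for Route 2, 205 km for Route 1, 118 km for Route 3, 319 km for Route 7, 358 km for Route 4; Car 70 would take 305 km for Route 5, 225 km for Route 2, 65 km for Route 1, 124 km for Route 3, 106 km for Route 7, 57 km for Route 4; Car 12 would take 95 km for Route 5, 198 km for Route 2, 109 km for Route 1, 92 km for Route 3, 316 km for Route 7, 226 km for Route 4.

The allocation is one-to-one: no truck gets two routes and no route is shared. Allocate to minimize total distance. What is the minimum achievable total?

Min total: 378 km

Optimal: Car 44→Route 7 (113 km), Car 91→Route 4 (47 km), Car 58→Route 5 (61 km), Car 70→Route 1 (65 km), Car 12→Route 3 (92 km) — total 113+47+61+65+92 = 378 km.
Min-entry greedy (repeatedly take the single cheapest remaining cell) gives 502 km, worse by 124.
Next-best assignment: Car 44→Route 5, Car 91→Route 7, Car 58→Route 3, Car 70→Route 4, Car 12→Route 1 = 407 km.
Swapping Car 70↔Car 58 (Car 70→Route 5 305 km, Car 58→Route 1 205 km) adds 384.
No other one-to-one assignment undercuts 378 km.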